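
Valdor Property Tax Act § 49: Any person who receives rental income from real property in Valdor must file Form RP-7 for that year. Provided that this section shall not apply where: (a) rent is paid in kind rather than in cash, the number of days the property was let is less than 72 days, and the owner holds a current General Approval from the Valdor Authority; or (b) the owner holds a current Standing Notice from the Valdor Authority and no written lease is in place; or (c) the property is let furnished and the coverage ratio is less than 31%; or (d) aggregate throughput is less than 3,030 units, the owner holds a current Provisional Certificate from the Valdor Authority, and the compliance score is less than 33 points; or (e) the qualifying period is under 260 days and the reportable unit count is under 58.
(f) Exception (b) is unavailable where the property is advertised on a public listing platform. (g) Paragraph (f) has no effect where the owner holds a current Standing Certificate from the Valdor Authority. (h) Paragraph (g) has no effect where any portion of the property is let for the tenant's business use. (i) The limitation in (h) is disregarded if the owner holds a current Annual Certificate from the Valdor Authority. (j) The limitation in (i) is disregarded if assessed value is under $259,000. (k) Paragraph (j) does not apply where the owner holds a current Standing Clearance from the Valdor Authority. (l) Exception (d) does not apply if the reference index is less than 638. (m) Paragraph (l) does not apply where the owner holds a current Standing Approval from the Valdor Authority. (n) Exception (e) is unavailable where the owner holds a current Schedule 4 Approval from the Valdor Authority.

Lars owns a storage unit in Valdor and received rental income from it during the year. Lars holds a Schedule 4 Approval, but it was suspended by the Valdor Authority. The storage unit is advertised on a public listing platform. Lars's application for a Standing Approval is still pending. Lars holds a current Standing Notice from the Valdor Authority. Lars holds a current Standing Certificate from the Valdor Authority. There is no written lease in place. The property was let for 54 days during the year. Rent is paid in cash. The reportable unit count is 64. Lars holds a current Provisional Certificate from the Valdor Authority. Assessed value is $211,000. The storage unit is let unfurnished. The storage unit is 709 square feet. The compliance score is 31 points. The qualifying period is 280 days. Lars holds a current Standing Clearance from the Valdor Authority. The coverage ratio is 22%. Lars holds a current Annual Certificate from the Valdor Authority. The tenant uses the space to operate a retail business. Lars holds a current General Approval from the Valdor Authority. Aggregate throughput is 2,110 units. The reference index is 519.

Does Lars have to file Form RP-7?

Exception (a) fails — rent is paid in cash.
Exception (b)'s conditions are all satisfied: a current Standing Notice is held; there is no written lease. Considering the limiting provisions: (f) would limit (b) — the property is publicly advertised — but (g) sets (f) aside: (g) operates against (f): a current Standing Certificate is held. (h) would limit (g) — the space is let for business use — but (i) sets (h) aside: (i) operates — a current Annual Certificate is held. (j) would limit (i) — assessed value is $211,000, under the $259,000 limit — but (k) sets (j) aside: (k) is engaged — a current Standing Clearance is held. So (b) applies.
Exception (c) fails — the property is let unfurnished.
Exception (d) is satisfied on its face — aggregate throughput is 2,110 units, less than the 3,030 units limit; a current Provisional Certificate is held; the compliance score is 31 points, less than the 33 points limit. Turning to paragraphs (l)–(m): (l) operates — the reference index is 519, less than the 638 limit. (m) does not operate here (the Standing Approval is not current), so (l) stands. So (d) is unavailable.
Exception (e) fails — the qualifying period is 280 days, not under 260 days.

No — exception (b) applies; Lars is not required to file Form RP-7.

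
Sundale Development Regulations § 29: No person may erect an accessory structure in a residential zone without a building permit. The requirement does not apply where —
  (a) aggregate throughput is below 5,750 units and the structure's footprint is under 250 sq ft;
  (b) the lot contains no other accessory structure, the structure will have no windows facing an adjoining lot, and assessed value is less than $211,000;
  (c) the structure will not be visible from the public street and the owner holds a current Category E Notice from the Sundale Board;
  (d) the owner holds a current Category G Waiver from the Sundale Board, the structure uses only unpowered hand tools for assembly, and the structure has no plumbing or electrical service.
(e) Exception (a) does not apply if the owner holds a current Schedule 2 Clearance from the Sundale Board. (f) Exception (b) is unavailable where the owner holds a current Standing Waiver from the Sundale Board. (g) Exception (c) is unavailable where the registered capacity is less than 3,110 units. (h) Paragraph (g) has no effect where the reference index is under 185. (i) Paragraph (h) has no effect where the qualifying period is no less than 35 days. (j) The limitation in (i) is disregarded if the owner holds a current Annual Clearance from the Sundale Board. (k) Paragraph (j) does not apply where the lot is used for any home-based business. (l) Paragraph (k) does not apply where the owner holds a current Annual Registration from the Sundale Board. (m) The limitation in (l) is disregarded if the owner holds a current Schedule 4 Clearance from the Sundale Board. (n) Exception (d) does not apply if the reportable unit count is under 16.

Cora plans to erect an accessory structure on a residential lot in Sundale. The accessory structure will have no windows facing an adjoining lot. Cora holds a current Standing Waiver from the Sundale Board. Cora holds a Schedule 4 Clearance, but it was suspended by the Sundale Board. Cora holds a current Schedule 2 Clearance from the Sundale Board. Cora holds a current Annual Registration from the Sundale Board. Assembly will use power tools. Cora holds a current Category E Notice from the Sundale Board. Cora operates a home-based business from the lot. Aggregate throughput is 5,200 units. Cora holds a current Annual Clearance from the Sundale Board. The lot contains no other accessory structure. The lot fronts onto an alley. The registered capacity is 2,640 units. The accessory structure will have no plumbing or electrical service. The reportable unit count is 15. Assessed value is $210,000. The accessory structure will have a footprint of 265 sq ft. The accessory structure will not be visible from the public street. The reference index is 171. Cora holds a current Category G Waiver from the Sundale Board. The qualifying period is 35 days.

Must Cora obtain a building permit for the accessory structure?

Exception (a) fails — the structure's footprint is 265 sq ft, not under 250 sq ft.
Exception (b): the lot has no other accessory structure; no windows face an adjoining lot; assessed value is $210,000, less than the $211,000 limit — every condition holds. However, paragraph (f) must be considered: (f) applies — a current Standing Waiver is held. So (b) is unavailable.
All of (c)'s requirements are met (the structure will not be visible from the street; a current Category E Notice is held). As to paragraphs (g)–(m): (g) operates (the registered capacity is 2,640 units, less than the 3,110 units limit), but is overridden by (h): (h) is engaged — the reference index is 171, under the 185 limit. (i) would limit (h) — the qualifying period is 35 days, meeting the 35 days threshold — but (j) sets (i) aside: (j) is triggered — a current Annual Clearance is held. (k) is triggered (a home-based business operates on the lot), but yields to (l): (l) operates against (k): a current Annual Registration is held. (m) is inapplicable (no current Schedule 4 Clearance is held), so (l) stands. So (c) applies.
Exception (d) does not apply: assembly uses power tools.

No — exception (c) applies; Cora does not need a building permit.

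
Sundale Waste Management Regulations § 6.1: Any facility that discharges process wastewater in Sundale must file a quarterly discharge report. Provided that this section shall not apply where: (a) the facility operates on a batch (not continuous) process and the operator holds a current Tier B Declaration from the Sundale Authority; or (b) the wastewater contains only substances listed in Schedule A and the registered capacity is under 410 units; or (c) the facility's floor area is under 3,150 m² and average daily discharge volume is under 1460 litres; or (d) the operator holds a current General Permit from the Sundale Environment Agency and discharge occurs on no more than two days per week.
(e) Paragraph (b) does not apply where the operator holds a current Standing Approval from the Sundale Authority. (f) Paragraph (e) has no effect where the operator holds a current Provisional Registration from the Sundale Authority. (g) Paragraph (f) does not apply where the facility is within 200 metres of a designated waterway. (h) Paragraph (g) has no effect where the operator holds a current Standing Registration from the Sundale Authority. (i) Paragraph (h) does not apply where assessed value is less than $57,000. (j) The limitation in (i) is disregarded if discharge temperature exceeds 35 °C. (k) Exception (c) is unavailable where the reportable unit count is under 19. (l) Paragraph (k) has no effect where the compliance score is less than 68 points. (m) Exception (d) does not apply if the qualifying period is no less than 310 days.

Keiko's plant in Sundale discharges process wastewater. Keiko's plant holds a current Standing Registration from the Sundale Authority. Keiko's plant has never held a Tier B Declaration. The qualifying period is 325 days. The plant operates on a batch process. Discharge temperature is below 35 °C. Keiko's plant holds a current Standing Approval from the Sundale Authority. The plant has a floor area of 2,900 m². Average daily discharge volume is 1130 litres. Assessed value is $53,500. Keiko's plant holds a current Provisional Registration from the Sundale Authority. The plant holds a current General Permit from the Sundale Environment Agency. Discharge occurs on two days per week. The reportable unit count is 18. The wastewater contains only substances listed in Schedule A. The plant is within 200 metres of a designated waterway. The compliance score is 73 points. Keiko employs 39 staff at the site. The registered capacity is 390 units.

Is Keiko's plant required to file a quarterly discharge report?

Yes — Keiko's plant must file a quarterly discharge report.

Exception (a) does not apply: the Tier B Declaration is not current.
All of (b)'s requirements are met (the wastewater is Schedule-A-only; the registered capacity is 390 units, under the 410 units limit). But: (e) operates against (b): a current Standing Approval is held. (f) is engaged (a current Provisional Registration is held), but is itself disapplied by (g): (g) is triggered — the plant is within 200 m of a designated waterway. (h) is triggered (a current Standing Registration is held), but yields to (i): (i) operates against (h): assessed value is $53,500, less than the $57,000 limit. (j) is not engaged (discharge temperature is below 35 °C), so (i) stands. (b) is therefore removed.
All of (c)'s requirements are met (the facility's floor area is 2,900 m², under the 3,150 m² limit; average daily discharge volume is 1130 litres, under the 1460 litres limit). But applying paragraphs (k)–(l): (k) applies — the reportable unit count is 18, under the 19 limit. (l), which would lift (k), is not triggered — the compliance score is 73 points, not less than 68 points. (c) is therefore removed.
Exception (d) is satisfied on its face — a current General Permit is held; discharge occurs on no more than two days per week. But applying paragraph (m): (m) is triggered — the qualifying period is 325 days, meeting the 310 days threshold. Exception (d) does not apply.
No exception applies. The general rule governs.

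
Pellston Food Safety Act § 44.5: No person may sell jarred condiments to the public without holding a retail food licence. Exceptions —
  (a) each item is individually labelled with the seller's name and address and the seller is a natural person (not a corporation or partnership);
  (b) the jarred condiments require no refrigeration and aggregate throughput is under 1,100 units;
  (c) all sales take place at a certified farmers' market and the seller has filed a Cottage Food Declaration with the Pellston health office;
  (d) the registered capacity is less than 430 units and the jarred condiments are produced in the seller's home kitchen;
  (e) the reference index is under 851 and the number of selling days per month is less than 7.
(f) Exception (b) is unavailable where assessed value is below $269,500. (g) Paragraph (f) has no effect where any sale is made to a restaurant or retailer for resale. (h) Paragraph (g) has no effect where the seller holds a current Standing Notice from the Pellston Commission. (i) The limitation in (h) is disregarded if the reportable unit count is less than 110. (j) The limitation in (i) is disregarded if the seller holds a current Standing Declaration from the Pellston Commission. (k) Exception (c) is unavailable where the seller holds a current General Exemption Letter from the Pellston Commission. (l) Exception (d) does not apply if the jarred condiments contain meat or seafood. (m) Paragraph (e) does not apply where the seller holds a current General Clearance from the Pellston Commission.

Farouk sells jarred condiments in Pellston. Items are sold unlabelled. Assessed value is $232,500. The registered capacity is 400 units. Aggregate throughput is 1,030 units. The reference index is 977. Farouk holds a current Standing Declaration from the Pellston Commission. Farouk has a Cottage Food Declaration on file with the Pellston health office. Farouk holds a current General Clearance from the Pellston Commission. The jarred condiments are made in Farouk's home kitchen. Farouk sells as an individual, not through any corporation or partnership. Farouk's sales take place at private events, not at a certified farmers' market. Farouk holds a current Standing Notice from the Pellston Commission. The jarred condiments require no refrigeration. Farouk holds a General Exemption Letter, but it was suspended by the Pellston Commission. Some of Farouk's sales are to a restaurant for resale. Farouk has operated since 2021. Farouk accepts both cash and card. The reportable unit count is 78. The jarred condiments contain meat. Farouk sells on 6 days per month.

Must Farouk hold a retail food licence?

Exception (a) does not apply: items are sold unlabelled.
Exception (b): the jarred condiments are shelf-stable; aggregate throughput is 1,030 units, under the 1,100 units limit — every condition holds. Turning to paragraphs (f)–(j): (f) operates against (b): assessed value is $232,500, below the $269,500 limit. (g) applies (some sales are to a restaurant for resale), but is overridden by (h): (h) operates against (g): a current Standing Notice is held. (i) operates (the reportable unit count is 78, less than the 110 limit), but is overridden by (j): (j) operates against (i): a current Standing Declaration is held. (b) is therefore removed.
Exception (c) fails — sales are at private events, not a certified farmers' market.
All of (d)'s requirements are met (the registered capacity is 400 units, less than the 430 units limit; the jarred condiments are home-kitchen produced). Turning to paragraph (l): (l) operates against (d): the jarred condiments contain meat. (d) is therefore removed.
Exception (e) requires that the reference index is under 851; but the reference index is 977, not under 851, so (e) is unavailable.
Every exception is unavailable, so the rule governs.

Yes — Farouk must hold a retail food licence.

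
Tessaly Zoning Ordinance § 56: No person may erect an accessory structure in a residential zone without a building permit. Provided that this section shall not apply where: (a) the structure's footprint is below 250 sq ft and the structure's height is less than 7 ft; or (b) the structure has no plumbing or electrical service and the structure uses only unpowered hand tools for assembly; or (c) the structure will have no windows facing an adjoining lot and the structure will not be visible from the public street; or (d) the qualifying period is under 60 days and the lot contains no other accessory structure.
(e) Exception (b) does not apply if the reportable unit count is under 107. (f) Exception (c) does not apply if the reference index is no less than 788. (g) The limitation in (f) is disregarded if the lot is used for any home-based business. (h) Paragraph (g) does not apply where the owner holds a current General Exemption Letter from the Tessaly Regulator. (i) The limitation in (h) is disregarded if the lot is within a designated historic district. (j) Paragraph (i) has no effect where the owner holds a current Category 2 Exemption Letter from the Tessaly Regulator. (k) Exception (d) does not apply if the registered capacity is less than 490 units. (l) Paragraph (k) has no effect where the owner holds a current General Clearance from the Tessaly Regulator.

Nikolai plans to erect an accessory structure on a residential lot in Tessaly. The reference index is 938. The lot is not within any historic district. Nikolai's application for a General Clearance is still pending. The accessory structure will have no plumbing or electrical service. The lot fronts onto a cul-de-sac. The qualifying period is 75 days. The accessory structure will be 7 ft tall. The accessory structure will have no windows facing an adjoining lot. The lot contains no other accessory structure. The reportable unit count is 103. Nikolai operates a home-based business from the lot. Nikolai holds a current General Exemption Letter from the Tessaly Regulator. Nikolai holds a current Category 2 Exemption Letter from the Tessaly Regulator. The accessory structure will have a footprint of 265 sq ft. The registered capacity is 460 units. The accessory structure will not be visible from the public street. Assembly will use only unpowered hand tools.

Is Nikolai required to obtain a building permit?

Yes — Nikolai must obtain a building permit.

Exception (a) requires that the structure's footprint is below 250 sq ft; but the structure's footprint is 265 sq ft, not below 250 sq ft, so (a) is unavailable.
Exception (b)'s conditions are all satisfied: there is no plumbing or electrical service; assembly uses only hand tools. However, paragraph (e) must be considered: (e) operates against (b): the reportable unit count is 103, under the 107 limit. So (b) is unavailable.
All of (c)'s requirements are met (no windows face an adjoining lot; the structure will not be visible from the street). But applying paragraphs (f)–(j): (f) applies — the reference index is 938, meeting the 788 threshold. (g) would limit (f) — a home-based business operates on the lot — but (h) sets (g) aside: (h) is engaged — a current General Exemption Letter is held. (i) is not engaged (the lot is not in a historic district), so (h) stands. (c) is therefore removed.
Exception (d) fails — the qualifying period is 75 days, not under 60 days.
No exception applies. The general rule governs.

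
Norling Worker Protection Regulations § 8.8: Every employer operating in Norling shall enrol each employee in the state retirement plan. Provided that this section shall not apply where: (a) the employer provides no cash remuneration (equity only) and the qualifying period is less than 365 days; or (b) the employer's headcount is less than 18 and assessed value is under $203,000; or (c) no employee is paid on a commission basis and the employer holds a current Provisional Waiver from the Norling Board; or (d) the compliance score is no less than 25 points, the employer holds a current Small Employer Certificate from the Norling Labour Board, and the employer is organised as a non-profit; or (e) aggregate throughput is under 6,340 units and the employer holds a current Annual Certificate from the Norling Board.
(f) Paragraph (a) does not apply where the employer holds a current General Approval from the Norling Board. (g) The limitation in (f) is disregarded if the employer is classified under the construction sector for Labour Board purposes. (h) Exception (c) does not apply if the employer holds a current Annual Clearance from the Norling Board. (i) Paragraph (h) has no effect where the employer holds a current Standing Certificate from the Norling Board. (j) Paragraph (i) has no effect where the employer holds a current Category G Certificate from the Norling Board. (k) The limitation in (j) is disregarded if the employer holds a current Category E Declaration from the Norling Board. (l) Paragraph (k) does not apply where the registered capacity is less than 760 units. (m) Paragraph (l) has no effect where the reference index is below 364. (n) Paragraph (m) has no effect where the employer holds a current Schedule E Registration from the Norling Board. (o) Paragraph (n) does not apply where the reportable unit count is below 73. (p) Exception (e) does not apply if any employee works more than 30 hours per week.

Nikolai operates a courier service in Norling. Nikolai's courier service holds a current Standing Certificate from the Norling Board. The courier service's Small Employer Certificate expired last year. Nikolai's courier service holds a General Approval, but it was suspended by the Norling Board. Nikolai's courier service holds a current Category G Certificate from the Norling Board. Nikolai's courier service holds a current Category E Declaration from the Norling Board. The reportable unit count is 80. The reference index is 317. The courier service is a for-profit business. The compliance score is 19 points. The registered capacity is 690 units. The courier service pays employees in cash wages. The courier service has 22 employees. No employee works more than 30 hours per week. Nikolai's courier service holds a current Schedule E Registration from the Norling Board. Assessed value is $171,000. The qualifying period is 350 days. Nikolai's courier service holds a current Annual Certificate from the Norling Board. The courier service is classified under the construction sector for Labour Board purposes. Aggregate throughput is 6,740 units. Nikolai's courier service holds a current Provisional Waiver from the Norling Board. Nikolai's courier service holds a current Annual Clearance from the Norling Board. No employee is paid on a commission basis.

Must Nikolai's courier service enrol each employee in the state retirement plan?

Exception (a) fails — employees are paid cash wages.
Exception (b) does not apply: the employer's headcount is 22, not less than 18.
Exception (c): no employee is paid on commission; a current Provisional Waiver is held — every condition holds. But applying paragraphs (h)–(o): (h) is triggered — a current Annual Clearance is held. (i) would limit (h) — a current Standing Certificate is held — but (j) sets (i) aside: (j) is engaged — a current Category G Certificate is held. (k) is triggered (a current Category E Declaration is held), but is displaced by (l): (l) operates against (k): the registered capacity is 690 units, less than the 760 units limit. (m) would limit (l) — the reference index is 317, below the 364 limit — but (n) sets (m) aside: (n) is triggered — a current Schedule E Registration is held. (o) is inapplicable (the reportable unit count is 80, not below 73), so (n) stands. (c) is therefore removed.
Exception (d) requires that the compliance score is no less than 25 points; but the compliance score is 19 points, short of 25 points, so (d) is unavailable.
Exception (e) requires that aggregate throughput is under 6,340 units; but aggregate throughput is 6,740 units, not under 6,340 units, so (e) is unavailable.
None of the exceptions is available; § 8.8 applies in full.

Yes — Nikolai's courier service must enrol each employee in the state retirement plan.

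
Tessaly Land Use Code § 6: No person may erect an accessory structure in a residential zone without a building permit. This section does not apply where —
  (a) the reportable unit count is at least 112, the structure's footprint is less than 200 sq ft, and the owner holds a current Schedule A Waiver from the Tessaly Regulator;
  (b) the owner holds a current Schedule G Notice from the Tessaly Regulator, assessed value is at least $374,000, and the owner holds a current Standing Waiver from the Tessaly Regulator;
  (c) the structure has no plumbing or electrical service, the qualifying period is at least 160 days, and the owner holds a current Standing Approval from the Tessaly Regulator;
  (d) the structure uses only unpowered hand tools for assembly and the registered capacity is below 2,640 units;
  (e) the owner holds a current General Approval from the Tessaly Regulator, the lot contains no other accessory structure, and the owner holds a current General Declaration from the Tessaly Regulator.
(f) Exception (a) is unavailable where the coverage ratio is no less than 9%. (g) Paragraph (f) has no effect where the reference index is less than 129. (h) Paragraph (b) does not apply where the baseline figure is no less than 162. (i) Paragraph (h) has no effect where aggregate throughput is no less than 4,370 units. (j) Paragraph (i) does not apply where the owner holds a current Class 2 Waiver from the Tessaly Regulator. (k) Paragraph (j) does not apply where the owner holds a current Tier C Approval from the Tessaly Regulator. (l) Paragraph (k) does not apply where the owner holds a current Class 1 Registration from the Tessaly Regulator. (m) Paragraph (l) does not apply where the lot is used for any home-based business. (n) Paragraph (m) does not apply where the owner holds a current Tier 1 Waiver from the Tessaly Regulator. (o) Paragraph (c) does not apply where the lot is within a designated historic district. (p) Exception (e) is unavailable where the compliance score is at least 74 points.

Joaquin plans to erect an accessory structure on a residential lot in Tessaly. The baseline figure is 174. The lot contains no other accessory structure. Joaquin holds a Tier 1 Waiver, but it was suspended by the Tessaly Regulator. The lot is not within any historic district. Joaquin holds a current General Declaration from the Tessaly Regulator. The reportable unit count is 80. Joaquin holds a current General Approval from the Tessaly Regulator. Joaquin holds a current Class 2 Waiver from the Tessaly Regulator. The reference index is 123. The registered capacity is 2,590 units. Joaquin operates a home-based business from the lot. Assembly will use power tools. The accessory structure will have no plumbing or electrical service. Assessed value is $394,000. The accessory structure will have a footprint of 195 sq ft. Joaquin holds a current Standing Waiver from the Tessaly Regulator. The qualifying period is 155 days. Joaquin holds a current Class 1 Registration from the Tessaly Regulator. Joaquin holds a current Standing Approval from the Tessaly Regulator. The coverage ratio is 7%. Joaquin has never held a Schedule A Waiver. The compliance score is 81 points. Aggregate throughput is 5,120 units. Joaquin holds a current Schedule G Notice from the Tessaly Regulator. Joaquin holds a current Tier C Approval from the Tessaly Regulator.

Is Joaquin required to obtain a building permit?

Exception (a) does not apply: the reportable unit count is 80, short of 112.
Exception (b) is satisfied on its face — a current Schedule G Notice is held; assessed value is $394,000, meeting the $374,000 threshold; a current Standing Waiver is held. As to paragraphs (h)–(n): (h) is engaged (the baseline figure is 174, meeting the 162 threshold), but is set aside by (i): (i) operates against (h): aggregate throughput is 5,120 units, meeting the 4,370 units threshold. (j) operates (a current Class 2 Waiver is held), but yields to (k): (k) is triggered — a current Tier C Approval is held. (l) is triggered (a current Class 1 Registration is held), but is set aside by (m): (m) applies — a home-based business operates on the lot. (n), which would lift (m), does not operate here — the Tier 1 Waiver is not current. Exception (b) stands.
Exception (c) does not apply: the qualifying period is 155 days, short of 160 days.
Exception (d) requires that the structure uses only unpowered hand tools for assembly; but assembly uses power tools, so (d) is unavailable.
Exception (e) is satisfied on its face — a current General Approval is held; the lot has no other accessory structure; a current General Declaration is held. Turning to paragraph (p): (p) is triggered — the compliance score is 81 points, meeting the 74 points threshold. So (e) is unavailable.

No — exception (b) applies; Joaquin does not need a building permit.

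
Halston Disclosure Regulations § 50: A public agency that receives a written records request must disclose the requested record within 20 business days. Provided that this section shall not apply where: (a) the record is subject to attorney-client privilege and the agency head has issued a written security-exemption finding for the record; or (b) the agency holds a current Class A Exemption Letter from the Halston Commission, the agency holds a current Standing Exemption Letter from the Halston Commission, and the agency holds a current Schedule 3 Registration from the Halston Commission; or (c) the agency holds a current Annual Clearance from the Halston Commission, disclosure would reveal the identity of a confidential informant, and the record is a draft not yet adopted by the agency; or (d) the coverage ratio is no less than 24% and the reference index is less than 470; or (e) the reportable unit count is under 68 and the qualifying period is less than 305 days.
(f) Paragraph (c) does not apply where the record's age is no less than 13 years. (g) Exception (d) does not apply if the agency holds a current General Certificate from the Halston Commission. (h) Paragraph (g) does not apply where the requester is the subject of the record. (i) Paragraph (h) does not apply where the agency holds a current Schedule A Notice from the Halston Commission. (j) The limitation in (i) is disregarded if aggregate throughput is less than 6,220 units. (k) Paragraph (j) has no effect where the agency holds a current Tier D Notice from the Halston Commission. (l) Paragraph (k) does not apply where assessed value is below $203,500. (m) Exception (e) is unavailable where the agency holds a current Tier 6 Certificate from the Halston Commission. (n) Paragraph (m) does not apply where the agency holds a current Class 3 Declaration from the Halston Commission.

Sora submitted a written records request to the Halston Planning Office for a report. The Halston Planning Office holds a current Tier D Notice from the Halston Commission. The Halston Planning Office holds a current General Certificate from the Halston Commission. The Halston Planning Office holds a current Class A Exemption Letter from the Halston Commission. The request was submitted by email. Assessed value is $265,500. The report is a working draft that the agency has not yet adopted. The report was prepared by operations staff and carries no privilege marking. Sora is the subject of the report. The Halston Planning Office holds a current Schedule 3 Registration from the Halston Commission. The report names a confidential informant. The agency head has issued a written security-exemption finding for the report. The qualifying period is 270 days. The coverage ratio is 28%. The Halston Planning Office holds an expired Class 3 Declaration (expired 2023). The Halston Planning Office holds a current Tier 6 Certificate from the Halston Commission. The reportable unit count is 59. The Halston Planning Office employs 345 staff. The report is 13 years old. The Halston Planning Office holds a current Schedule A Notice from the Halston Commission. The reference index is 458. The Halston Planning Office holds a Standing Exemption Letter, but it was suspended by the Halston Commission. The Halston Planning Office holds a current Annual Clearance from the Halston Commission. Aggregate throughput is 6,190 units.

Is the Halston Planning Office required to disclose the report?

Yes — the Halston Planning Office must disclose the report.

Exception (a) requires that the record is subject to attorney-client privilege; but the report carries no privilege marking, so (a) is unavailable.
Exception (b) does not apply: the Standing Exemption Letter is not current.
All of (c)'s requirements are met (a current Annual Clearance is held; the report names a confidential informant; the report is an unadopted draft). Turning to paragraph (f): (f) operates against (c): the record's age is 13 years, meeting the 13 years threshold. (c) is therefore removed.
Exception (d) is satisfied on its face — the coverage ratio is 28%, meeting the 24% threshold; the reference index is 458, less than the 470 limit. Turning to paragraphs (g)–(l): (g) operates against (d): a current General Certificate is held. (h) applies (Sora is the subject of the report), but is set aside by (i): (i) operates against (h): a current Schedule A Notice is held. (j) would limit (i) — aggregate throughput is 6,190 units, less than the 6,220 units limit — but (k) sets (j) aside: (k) operates — a current Tier D Notice is held. (l), which would lift (k), is not triggered — assessed value is $265,500, not below $203,500. (d) is therefore removed.
Exception (e) is satisfied on its face — the reportable unit count is 59, under the 68 limit; the qualifying period is 270 days, less than the 305 days limit. Turning to paragraphs (m)–(n): (m) operates against (e): a current Tier 6 Certificate is held. (n) does not operate here (no current Class 3 Declaration is held), so (m) stands. (e) is therefore removed.
None of the exceptions is available; § 50 applies in full.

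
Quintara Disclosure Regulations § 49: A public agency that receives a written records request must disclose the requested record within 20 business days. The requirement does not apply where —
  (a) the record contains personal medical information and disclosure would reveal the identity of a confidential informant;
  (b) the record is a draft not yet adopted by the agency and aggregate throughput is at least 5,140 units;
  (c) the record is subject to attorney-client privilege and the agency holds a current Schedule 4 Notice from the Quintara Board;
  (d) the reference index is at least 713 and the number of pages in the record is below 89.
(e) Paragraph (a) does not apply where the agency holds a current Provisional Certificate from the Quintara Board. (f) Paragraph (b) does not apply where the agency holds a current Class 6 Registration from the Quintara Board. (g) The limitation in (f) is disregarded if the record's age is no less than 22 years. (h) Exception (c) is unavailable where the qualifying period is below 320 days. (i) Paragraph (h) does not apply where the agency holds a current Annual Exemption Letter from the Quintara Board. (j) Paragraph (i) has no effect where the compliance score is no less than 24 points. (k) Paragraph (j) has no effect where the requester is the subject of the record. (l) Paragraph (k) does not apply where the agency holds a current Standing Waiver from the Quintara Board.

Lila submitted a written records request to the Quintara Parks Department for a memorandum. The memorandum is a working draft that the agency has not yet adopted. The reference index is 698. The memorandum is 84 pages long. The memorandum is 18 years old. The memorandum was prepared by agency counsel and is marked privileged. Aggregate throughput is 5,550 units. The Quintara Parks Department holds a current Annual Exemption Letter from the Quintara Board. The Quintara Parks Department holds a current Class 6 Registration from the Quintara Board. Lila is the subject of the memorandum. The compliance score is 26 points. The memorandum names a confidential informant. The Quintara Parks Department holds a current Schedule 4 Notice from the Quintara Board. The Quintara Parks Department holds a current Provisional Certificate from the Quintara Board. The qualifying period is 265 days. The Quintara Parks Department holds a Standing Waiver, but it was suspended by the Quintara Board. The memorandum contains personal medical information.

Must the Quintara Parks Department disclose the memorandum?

No — exception (c) applies; the Quintara Parks Department is not required to disclose the memorandum.

Exception (a)'s conditions are all satisfied: the memorandum contains personal medical information; the memorandum names a confidential informant. But applying paragraph (e): (e) operates against (a): a current Provisional Certificate is held. Exception (a) does not apply.
All of (b)'s requirements are met (the memorandum is an unadopted draft; aggregate throughput is 5,550 units, meeting the 5,140 units threshold). But applying paragraphs (f)–(g): (f) operates — a current Class 6 Registration is held. (g), which would lift (f), does not operate here — the record's age is 18 years, short of 22 years. Exception (b) does not apply.
Exception (c)'s conditions are all satisfied: the memorandum is privileged; a current Schedule 4 Notice is held. Considering the limiting provisions: (h) operates (the qualifying period is 265 days, below the 320 days limit), but is set aside by (i): (i) operates against (h): a current Annual Exemption Letter is held. (j) would limit (i) — the compliance score is 26 points, meeting the 24 points threshold — but (k) sets (j) aside: (k) operates — Lila is the subject of the memorandum. (l) is not triggered (there is no Standing Waiver in force), so (k) stands. (c) remains available.
Exception (d) fails — the reference index is 698, short of 713.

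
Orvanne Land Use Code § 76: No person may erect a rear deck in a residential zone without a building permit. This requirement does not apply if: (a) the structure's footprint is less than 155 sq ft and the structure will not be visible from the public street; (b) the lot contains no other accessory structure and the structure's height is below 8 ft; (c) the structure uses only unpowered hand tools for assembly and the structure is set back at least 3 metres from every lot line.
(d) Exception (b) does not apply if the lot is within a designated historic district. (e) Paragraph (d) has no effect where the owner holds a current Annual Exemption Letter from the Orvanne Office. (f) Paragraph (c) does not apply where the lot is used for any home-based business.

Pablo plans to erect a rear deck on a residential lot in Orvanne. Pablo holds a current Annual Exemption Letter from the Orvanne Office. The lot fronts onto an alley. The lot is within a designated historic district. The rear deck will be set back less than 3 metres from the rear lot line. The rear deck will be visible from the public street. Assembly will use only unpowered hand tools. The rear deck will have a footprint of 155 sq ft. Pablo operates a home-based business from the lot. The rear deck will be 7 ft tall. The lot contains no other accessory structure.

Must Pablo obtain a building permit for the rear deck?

No — exception (b) applies; Pablo does not need a building permit.

Exception (a) does not apply: the structure's footprint is 155 sq ft, not less than 155 sq ft.
All of (b)'s requirements are met (the lot has no other accessory structure; the structure's height is 7 ft, below the 8 ft limit). Applying paragraphs (d)–(e): (d) would limit (b) — the lot is in a historic district — but (e) sets (d) aside: (e) operates against (d): a current Annual Exemption Letter is held. So (b) applies.
Exception (c) fails — the rear setback is under 3 m.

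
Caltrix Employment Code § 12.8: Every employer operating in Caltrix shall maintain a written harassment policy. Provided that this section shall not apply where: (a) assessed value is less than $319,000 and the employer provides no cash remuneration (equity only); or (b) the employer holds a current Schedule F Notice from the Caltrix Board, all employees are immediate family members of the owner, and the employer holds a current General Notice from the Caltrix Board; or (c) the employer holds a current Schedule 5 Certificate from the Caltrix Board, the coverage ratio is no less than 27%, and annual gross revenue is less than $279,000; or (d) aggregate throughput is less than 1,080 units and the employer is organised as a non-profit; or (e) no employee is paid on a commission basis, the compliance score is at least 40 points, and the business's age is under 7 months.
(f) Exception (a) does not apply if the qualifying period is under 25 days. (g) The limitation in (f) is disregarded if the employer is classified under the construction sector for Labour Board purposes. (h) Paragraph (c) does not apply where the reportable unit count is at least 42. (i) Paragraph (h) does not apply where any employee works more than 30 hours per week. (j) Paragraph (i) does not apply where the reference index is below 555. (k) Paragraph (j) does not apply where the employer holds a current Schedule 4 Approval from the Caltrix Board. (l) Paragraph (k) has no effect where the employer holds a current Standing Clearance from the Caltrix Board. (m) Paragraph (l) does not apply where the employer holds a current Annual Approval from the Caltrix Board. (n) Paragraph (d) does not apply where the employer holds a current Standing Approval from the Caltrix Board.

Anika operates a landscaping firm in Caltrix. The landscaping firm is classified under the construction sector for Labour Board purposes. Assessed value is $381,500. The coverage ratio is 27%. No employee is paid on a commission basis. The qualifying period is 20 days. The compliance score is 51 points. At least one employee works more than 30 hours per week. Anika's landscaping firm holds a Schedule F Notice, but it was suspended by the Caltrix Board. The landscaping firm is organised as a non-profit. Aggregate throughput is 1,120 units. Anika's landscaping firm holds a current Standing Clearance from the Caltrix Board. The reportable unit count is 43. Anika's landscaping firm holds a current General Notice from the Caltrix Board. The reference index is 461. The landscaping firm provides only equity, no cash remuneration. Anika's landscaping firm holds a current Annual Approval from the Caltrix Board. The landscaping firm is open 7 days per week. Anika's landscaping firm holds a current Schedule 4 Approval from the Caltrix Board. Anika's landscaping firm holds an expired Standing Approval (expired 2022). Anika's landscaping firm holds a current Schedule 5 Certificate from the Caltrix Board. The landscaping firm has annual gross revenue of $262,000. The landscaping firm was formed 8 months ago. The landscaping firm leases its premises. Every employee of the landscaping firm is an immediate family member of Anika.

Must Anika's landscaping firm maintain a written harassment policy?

No — exception (c) applies; Anika's landscaping firm is not required to maintain a written harassment policy.

Exception (a) requires that assessed value is less than $319,000; but assessed value is $381,500, not less than $319,000, so (a) is unavailable.
Exception (b) requires that the employer holds a current Schedule F Notice from the Caltrix Board; but no current Schedule F Notice is held, so (b) is unavailable.
Exception (c): a current Schedule 5 Certificate is held; the coverage ratio is 27%, meeting the 27% threshold; annual gross revenue is $262,000, less than the $279,000 limit — every condition holds. Under paragraphs (h)–(m): (h) would limit (c) — the reportable unit count is 43, meeting the 42 threshold — but (i) sets (h) aside: (i) is triggered — at least one employee exceeds 30 hours/week. (j) would limit (i) — the reference index is 461, below the 555 limit — but (k) sets (j) aside: (k) operates against (j): a current Schedule 4 Approval is held. (l) would limit (k) — a current Standing Clearance is held — but (m) sets (l) aside: (m) is engaged — a current Annual Approval is held. (c) remains available.
Exception (d) fails — aggregate throughput is 1,120 units, not less than 1,080 units.
Exception (e) does not apply: the business's age is 8 months, not under 7 months.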